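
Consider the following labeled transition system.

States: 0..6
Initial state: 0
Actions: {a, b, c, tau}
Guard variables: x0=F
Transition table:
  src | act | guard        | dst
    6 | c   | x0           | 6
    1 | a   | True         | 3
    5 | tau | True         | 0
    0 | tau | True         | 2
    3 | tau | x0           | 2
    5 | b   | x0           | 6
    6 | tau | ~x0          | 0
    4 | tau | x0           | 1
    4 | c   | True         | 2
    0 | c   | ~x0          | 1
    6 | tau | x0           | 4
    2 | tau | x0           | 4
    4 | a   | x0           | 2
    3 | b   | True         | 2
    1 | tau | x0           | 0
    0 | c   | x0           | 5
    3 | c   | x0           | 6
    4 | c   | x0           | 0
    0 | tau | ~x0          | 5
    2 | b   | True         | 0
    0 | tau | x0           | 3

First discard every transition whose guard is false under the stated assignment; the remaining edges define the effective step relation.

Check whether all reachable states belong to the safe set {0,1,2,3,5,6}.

Answer: INVARIANT HOLDS

Trace:
Safe = {0,1,2,3,5,6}
R = {0,1,2,3,5}
  0: safe
  1: safe
  2: safe
  3: safe
  5: safe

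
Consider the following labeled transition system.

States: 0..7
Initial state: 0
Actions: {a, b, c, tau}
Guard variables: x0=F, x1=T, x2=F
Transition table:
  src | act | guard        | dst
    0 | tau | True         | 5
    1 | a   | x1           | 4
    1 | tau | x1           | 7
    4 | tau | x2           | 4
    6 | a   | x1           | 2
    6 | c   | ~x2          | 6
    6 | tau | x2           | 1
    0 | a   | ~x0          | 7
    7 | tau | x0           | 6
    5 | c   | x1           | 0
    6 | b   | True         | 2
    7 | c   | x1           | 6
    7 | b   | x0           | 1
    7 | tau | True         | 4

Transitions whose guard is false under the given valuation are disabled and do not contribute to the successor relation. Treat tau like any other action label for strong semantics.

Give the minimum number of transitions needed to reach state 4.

Answer: 2

Working:
Breadth-first toward 4:
  depth 0: {0}
  depth 1: {5,7}
  depth 2: {4,6}
depth(4)=2, e.g. a·tau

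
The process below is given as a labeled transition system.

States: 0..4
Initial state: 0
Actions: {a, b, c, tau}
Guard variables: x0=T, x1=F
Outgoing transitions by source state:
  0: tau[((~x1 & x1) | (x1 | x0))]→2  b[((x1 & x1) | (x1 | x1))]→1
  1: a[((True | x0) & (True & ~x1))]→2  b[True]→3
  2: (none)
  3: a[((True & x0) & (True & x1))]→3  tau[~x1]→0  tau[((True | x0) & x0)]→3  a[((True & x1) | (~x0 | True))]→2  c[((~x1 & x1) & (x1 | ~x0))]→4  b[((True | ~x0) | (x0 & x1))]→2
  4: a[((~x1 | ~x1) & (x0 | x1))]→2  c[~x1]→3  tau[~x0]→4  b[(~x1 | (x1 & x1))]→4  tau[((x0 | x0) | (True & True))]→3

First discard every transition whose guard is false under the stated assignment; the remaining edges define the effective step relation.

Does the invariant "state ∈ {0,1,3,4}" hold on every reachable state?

Answer: INVARIANT VIOLATED at state 2

Trace:
Inv-set: {0,1,3,4}
Reach set: {0,2}
  0: ok
  2: outside
reach 2 via tau — violates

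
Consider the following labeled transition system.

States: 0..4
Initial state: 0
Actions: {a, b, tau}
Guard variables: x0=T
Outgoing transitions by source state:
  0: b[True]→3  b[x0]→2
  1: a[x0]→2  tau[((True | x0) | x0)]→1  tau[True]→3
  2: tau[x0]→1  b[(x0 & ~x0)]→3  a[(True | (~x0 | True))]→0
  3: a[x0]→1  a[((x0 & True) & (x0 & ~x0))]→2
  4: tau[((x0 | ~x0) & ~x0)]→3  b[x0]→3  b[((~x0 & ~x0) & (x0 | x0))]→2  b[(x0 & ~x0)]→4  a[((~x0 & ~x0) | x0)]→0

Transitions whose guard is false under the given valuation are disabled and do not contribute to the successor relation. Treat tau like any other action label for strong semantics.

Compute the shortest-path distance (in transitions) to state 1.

BFS to 1:
  Layer 0: {0}
  Layer 1: {2,3}
  Layer 2: {1}
1 enters at depth 2; path b·tau

Answer: 2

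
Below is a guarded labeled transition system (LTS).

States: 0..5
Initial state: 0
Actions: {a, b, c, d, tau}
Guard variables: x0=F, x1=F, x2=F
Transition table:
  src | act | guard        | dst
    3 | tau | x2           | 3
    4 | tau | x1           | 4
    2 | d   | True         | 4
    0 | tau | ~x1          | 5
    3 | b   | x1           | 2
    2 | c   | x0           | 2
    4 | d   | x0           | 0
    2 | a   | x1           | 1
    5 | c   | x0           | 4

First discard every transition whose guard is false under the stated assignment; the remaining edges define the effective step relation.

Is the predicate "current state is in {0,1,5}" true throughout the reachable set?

Inv-set: {0,1,5}
R = {0,5}
  0: ✓
  5: ✓

Answer: INVARIANT HOLDS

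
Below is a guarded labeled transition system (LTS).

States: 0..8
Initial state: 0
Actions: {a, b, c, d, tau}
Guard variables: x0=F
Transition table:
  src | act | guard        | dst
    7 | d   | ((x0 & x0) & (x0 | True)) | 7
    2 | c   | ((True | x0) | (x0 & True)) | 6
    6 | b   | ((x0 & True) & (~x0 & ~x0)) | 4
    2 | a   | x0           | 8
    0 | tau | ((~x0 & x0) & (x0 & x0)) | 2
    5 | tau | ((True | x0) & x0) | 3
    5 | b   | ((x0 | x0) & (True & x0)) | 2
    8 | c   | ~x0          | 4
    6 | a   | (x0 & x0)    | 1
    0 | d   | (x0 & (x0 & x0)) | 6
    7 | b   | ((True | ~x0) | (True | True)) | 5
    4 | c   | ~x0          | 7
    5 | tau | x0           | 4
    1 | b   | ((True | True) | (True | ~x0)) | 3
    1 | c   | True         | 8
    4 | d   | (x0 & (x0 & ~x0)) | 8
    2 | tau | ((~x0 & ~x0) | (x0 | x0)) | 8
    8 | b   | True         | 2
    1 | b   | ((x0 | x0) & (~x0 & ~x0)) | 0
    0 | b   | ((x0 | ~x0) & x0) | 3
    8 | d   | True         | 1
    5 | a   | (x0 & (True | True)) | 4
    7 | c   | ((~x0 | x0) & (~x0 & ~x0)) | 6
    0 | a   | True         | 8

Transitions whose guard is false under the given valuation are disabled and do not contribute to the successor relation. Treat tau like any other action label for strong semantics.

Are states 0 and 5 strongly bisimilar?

Bisimulation quotient by refinement:
  P[0] = {{0,1,2,3,4,5,6,7,8}}
  P[1] = {{0},{1,7},{2},{3,5,6},{4},{8}}
  P[2] = {{0},{1},{2},{3,5,6},{4},{7},{8}}
7 equivalence class(es) (converged in 3)
[0]={0}  [5]={3,5,6}

Answer: NOT BISIMILAR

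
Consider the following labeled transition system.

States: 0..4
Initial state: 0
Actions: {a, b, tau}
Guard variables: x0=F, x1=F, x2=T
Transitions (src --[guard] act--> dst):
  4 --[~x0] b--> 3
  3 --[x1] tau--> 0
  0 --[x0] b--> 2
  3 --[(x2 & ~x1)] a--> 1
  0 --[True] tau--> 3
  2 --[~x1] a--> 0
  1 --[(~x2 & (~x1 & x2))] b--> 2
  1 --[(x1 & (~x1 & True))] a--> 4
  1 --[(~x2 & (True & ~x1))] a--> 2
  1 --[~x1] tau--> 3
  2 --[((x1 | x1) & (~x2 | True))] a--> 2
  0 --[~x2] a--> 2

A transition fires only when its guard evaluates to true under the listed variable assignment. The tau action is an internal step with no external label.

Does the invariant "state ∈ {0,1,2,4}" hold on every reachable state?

Answer: INVARIANT VIOLATED at state 3

Analysis:
Inv-set: {0,1,2,4}
R = {0,1,3}
  0: ok
  1: ok
  3: VIOLATES
witness against invariant: tau → 3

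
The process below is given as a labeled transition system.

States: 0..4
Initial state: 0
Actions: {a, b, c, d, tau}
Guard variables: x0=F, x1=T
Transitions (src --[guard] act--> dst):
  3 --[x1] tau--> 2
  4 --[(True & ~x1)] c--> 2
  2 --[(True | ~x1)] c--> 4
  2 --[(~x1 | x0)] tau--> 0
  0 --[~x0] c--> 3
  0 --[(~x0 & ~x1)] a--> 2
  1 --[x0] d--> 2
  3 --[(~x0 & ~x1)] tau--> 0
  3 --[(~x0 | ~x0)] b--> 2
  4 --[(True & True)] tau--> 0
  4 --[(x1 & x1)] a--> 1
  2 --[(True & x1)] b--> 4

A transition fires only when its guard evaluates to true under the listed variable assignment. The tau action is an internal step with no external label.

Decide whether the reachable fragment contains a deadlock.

Answer: DEADLOCK at state 1

Analysis:
Reachable = {0,1,2,3,4}
  0: c→3  [1 exit(s)]
  1: ∅  [STUCK]
  2: b→4  c→4  [2 exit(s)]
  3: b→2  tau→2  [2 exit(s)]
  4: a→1  tau→0  [2 exit(s)]
Path to 1: c·tau·c·a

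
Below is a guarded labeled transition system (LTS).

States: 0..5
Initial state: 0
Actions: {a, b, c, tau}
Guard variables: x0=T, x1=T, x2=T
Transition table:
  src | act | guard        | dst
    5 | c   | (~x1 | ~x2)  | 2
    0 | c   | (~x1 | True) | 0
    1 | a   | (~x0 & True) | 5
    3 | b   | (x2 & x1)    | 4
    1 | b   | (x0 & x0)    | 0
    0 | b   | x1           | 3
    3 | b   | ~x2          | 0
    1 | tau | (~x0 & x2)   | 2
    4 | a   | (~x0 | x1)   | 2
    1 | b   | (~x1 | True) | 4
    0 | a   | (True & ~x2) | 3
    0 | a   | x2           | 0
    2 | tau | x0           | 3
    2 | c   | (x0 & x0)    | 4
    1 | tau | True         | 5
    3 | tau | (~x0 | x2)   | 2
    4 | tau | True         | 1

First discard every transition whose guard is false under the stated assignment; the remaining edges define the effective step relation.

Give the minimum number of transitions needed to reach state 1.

Answer: 3

Working:
Breadth-first toward 1:
  Layer 0: {0}
  Layer 1: {3}
  Layer 2: {2,4}
  Layer 3: {1}
depth(1)=3, e.g. b·b·tau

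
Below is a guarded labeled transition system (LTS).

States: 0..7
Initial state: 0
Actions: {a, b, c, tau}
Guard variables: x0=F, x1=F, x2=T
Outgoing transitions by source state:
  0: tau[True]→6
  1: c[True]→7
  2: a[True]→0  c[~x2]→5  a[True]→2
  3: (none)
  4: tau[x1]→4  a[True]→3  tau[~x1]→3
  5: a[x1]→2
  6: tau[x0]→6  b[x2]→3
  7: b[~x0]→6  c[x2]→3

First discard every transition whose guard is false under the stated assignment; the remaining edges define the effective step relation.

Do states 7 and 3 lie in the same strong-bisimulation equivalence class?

Compute ~ classes (split until stable):
  round 0: {{0,1,2,3,4,5,6,7}}
  round 1: {{0},{1},{2},{3,5},{4},{6},{7}}
stable after 2 split(s): 7 block(s)
7∈{7}, 3∈{3,5}

Answer: NOT BISIMILAR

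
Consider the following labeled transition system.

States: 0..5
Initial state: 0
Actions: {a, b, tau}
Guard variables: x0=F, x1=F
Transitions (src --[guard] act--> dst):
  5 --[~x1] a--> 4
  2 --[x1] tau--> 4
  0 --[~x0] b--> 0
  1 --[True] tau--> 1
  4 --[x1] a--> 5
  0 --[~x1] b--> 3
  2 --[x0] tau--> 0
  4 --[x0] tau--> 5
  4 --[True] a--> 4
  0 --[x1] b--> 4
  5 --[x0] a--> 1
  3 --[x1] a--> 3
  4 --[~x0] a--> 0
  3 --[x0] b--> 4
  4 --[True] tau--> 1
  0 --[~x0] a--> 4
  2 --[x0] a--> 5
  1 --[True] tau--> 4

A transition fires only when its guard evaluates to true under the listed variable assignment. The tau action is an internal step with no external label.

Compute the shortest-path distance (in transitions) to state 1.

Answer: 2

Working:
BFS to 1:
  Layer 0: {0}
  Layer 1: {3,4}
  Layer 2: {1}
first hit 1 at d=2 via a·tau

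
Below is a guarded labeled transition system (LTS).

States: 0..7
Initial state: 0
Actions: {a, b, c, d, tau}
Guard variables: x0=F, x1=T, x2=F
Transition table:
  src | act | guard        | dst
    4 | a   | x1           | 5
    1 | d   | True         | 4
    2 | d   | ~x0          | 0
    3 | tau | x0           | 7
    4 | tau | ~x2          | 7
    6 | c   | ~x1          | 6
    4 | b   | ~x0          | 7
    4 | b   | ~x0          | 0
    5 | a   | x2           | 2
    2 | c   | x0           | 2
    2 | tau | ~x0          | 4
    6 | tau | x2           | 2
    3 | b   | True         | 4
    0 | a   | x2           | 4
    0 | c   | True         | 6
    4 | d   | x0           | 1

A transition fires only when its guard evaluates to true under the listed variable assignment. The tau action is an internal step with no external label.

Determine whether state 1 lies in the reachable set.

Answer: UNREACHABLE

Analysis:
After dropping false guards: 9 live edges.
Layer 0: {0}
Layer 1: {6}  now seen {0,6}
Reachable = {0,6}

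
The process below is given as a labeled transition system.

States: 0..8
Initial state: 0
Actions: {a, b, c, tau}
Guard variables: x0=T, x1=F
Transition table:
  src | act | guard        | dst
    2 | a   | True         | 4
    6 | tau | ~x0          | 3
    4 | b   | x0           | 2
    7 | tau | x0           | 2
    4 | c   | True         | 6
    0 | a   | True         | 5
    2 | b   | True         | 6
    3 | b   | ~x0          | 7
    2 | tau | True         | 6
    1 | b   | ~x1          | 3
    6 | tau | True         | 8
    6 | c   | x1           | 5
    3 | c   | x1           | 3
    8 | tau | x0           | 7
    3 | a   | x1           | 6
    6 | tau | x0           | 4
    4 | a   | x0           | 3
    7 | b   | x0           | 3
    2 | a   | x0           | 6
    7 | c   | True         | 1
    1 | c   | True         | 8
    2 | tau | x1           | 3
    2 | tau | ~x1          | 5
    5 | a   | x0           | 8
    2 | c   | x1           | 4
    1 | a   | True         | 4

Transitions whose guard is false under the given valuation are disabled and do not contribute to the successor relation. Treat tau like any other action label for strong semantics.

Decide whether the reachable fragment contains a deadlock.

Reachable = {0,1,2,3,4,5,6,7,8}
  0: a→5  [deg 1]
  1: a→4  b→3  c→8  [deg 3]
  2: a→4  a→6  b→6  tau→5  tau→6  [deg 5]
  3: ∅  [no exit]
  4: a→3  b→2  c→6  [deg 3]
  5: a→8  [deg 1]
  6: tau→4  tau→8  [deg 2]
  7: b→3  c→1  tau→2  [deg 3]
  8: tau→7  [deg 1]
witness 3: a·a·tau·b

Answer: DEADLOCK at state 3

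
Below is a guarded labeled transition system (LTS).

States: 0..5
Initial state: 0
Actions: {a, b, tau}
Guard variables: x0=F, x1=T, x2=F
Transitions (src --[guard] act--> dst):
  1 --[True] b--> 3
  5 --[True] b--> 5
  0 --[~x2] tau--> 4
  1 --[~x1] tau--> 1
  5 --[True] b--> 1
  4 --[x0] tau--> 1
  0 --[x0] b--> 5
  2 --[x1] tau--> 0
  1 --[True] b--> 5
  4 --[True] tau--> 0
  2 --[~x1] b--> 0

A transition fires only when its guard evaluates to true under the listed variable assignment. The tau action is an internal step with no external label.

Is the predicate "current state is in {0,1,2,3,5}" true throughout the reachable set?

Inv-set: {0,1,2,3,5}
Reach set: {0,4}
  0: safe
  4: ✗ unsafe
witness against invariant: tau → 4

Answer: INVARIANT VIOLATED at state 4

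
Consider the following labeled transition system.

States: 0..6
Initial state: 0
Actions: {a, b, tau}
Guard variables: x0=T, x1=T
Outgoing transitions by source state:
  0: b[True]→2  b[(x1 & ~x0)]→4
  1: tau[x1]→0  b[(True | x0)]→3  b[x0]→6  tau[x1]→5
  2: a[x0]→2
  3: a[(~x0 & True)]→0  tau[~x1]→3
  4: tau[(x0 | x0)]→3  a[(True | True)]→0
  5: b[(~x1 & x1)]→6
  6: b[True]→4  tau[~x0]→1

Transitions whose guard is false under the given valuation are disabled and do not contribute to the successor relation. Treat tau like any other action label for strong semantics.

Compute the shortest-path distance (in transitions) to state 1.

BFS to 1:
  depth 0: {0}
  depth 1: {2}
1 never appears.

Answer: UNREACHABLE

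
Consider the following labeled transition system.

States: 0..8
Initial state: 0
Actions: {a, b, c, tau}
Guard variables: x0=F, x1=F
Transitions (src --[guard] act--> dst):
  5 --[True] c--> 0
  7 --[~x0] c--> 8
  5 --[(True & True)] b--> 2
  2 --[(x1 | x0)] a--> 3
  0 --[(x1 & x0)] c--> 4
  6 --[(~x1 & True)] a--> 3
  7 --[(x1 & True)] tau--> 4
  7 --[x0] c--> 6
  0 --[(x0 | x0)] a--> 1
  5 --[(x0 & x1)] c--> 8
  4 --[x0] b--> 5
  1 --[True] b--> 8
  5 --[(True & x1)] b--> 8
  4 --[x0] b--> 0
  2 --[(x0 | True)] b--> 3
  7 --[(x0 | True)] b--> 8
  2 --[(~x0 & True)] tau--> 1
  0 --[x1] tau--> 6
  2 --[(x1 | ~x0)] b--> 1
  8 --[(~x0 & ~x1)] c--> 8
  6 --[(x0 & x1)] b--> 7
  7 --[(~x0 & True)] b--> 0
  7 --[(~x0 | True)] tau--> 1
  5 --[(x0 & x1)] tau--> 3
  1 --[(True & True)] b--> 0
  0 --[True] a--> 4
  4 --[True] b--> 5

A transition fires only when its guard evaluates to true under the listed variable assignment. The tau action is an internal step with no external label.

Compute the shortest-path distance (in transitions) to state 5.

Answer: 2

Trace:
BFS to 5:
  Layer 0: {0}
  Layer 1: {4}
  Layer 2: {5}
depth(5)=2, e.g. a·b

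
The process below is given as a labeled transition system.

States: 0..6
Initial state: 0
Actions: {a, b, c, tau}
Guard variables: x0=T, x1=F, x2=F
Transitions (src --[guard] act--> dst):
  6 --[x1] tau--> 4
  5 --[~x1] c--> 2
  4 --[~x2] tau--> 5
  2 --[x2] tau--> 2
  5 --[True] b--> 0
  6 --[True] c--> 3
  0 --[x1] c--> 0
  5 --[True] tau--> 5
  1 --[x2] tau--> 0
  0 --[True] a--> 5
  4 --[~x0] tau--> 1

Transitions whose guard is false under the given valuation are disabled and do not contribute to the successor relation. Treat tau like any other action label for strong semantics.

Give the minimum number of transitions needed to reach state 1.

Answer: UNREACHABLE

Working:
Breadth-first toward 1:
  depth 0: {0}
  depth 1: {5}
  depth 2: {2}
1 never appears.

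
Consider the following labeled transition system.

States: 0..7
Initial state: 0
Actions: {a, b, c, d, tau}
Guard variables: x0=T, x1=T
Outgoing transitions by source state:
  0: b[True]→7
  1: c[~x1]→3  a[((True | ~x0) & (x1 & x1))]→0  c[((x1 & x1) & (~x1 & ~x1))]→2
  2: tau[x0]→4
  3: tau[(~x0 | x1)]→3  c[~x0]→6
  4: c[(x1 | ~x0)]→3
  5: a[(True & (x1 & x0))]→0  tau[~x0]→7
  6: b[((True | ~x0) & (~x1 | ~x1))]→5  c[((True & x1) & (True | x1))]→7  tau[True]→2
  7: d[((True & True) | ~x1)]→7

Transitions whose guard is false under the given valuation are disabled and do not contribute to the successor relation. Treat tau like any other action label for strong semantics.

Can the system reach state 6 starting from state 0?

9 transition(s) survive guard evaluation.
Layer 0: {0}
Layer 1: {7}  now seen {0,7}
Reach set: {0,7}

Answer: UNREACHABLE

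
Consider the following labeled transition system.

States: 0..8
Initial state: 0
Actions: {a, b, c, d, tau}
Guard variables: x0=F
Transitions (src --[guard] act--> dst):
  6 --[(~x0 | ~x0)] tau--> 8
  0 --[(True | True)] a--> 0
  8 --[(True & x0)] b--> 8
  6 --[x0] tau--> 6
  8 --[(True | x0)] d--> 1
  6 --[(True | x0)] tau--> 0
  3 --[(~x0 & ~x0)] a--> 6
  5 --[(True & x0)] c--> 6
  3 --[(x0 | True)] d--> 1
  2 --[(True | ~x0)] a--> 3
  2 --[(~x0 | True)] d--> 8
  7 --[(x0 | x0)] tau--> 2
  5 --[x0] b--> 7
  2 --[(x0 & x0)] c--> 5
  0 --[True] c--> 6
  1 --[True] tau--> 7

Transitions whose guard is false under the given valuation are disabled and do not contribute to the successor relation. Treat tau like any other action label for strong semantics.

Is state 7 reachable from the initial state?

10 transition(s) survive guard evaluation.
Layer 0: {0}
Layer 1: {6}  cumulative {0,6}
Layer 2: {8}  cumulative {0,6,8}
Layer 3: {1}  cumulative {0,1,6,8}
Layer 4: {7}  cumulative {0,1,6,7,8}
Reach set: {0,1,6,7,8}
trace reaching 7: c·tau·d·tau

Answer: REACHABLE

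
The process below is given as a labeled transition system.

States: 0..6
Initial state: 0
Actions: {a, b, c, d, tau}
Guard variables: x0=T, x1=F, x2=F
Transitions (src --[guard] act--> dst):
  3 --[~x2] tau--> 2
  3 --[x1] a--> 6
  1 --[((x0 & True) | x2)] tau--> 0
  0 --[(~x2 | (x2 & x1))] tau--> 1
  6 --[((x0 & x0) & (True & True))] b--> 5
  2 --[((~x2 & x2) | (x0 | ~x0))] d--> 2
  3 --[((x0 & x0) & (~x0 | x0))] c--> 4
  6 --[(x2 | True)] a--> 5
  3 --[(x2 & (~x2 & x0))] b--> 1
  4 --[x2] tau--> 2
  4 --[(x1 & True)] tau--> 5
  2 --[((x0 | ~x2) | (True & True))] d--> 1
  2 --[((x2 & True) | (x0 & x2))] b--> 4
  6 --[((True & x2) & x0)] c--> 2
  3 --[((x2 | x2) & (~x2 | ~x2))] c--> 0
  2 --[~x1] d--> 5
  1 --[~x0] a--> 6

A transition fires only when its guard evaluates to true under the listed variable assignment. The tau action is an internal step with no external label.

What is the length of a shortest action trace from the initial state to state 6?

Answer: UNREACHABLE

Analysis:
Breadth-first toward 6:
  L0 = {0}
  L1 = {1}
6 never appears.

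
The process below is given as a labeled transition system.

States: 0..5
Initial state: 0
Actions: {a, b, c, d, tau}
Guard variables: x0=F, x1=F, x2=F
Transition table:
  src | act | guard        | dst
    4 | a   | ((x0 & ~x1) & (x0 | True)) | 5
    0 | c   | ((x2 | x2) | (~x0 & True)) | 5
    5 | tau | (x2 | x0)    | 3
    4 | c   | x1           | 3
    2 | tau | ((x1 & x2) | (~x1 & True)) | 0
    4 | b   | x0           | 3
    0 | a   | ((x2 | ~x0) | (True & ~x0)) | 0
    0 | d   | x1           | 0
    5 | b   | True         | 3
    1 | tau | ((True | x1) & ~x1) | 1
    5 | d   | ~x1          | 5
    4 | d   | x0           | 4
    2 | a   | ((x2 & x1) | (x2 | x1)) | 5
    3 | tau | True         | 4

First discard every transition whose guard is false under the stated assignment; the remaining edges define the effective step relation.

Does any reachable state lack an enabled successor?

Reach set: {0,3,4,5}
  0: a→0  c→5  [deg 2]
  3: tau→4  [deg 1]
  4: ∅  [deadlock]
  5: b→3  d→5  [deg 2]
Path to 4: c·b·tau

Answer: DEADLOCK at state 4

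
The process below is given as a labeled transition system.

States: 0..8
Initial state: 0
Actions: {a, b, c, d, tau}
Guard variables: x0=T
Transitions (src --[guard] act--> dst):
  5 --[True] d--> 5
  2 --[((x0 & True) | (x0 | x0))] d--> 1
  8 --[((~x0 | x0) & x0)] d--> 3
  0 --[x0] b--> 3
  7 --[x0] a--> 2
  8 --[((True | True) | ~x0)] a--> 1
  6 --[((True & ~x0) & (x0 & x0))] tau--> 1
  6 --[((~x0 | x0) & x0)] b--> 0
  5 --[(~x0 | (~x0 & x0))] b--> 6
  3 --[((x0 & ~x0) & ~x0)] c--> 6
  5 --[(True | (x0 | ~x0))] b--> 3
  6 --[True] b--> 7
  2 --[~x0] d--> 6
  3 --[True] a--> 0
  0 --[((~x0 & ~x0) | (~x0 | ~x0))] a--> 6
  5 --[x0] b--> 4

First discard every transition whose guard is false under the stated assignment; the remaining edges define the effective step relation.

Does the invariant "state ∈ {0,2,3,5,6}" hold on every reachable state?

Allowed set {0,2,3,5,6}
Reach set: {0,3}
  0: ok
  3: ok

Answer: INVARIANT HOLDS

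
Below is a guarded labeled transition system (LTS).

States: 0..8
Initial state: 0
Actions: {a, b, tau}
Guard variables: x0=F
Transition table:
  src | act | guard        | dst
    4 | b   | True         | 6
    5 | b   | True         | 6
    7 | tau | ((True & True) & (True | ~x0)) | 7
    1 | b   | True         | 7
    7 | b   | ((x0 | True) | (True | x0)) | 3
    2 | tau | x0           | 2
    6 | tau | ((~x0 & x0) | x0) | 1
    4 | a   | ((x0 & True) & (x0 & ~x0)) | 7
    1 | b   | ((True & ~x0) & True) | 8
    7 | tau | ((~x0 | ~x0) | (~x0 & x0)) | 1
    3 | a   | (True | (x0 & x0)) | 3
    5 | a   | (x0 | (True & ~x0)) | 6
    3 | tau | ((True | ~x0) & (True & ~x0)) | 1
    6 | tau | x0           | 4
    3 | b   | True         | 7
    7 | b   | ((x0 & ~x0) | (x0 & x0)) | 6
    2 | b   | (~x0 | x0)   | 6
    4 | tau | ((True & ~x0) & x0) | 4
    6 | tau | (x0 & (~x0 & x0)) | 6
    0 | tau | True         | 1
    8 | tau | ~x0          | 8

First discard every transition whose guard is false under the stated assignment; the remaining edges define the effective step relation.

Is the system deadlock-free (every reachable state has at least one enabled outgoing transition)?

R = {0,1,3,7,8}
  0: tau→1  [1 exit(s)]
  1: b→7  b→8  [2 exit(s)]
  3: a→3  b→7  tau→1  [3 exit(s)]
  7: b→3  tau→1  tau→7  [3 exit(s)]
  8: tau→8  [1 exit(s)]

Answer: DEADLOCK-FREE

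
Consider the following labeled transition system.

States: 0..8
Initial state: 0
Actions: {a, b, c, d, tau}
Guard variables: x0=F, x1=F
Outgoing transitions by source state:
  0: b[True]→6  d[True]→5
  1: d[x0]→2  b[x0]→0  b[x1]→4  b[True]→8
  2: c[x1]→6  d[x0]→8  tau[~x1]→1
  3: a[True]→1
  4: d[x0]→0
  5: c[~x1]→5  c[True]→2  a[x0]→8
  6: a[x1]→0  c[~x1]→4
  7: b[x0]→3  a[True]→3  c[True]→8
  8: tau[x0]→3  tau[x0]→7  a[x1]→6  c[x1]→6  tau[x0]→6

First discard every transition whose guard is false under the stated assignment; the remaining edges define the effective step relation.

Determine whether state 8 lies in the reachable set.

Answer: REACHABLE

Working:
Guard filter leaves 10 enabled edge(s).
L0 = {0}
L1 = {5,6}  cumulative {0,5,6}
L2 = {2,4}  cumulative {0,2,4,5,6}
L3 = {1}  cumulative {0,1,2,4,5,6}
L4 = {8}  cumulative {0,1,2,4,5,6,8}
R = {0,1,2,4,5,6,8}
witness 8: d·c·tau·b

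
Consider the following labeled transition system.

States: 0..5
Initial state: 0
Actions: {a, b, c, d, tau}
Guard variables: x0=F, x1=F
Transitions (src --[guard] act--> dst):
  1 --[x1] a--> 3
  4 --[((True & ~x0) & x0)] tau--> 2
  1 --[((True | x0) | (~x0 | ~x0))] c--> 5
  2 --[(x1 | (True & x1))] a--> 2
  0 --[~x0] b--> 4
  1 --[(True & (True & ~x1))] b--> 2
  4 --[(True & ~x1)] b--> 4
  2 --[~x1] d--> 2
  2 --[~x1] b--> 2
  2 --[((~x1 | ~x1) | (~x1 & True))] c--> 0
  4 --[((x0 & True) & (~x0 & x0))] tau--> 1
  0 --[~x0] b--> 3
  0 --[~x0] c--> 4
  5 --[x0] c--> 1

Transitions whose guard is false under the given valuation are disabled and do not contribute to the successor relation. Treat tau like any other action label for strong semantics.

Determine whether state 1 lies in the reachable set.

9 transition(s) survive guard evaluation.
L0 = {0}
L1 = {3,4}  now seen {0,3,4}
R = {0,3,4}

Answer: UNREACHABLE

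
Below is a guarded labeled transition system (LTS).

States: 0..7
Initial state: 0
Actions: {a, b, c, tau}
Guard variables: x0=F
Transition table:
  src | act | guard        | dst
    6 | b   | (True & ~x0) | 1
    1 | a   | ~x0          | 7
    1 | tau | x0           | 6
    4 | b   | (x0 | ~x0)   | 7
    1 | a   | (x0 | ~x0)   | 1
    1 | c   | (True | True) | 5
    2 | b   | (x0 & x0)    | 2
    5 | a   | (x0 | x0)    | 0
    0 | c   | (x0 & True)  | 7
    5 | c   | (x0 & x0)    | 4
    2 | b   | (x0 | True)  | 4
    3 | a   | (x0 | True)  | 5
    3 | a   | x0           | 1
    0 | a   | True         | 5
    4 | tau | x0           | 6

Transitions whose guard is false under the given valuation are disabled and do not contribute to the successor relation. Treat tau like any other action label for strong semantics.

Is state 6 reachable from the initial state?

Answer: UNREACHABLE

Working:
Guard filter leaves 8 enabled edge(s).
L0 = {0}
L1 = {5}  cumulative {0,5}
Reachable = {0,5}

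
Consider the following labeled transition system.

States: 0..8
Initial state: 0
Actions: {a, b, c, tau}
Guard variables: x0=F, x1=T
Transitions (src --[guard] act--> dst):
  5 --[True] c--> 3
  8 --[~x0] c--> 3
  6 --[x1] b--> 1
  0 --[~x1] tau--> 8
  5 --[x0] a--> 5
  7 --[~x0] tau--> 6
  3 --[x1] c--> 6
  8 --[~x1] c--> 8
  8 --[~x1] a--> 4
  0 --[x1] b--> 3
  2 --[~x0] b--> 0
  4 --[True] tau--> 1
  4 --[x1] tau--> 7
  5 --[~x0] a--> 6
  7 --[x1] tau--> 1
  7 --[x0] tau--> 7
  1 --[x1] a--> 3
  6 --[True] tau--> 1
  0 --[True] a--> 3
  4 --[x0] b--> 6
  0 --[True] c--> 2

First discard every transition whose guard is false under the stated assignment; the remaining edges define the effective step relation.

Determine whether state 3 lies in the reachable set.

Guard filter leaves 15 enabled edge(s).
L0 = {0}
L1 = {2,3}  total {0,2,3}
L2 = {6}  total {0,2,3,6}
L3 = {1}  total {0,1,2,3,6}
R = {0,1,2,3,6}
witness 3: b

Answer: REACHABLE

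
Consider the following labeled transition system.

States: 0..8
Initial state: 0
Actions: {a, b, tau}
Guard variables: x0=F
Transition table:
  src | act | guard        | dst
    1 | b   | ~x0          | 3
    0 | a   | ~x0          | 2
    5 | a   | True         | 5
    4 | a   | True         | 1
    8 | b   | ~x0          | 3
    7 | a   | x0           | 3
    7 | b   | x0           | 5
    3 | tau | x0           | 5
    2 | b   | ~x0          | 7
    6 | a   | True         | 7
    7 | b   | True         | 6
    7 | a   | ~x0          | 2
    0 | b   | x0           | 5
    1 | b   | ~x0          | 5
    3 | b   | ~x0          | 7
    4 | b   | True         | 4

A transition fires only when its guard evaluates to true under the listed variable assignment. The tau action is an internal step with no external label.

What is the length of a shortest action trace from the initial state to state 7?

Answer: 2

Working:
Layered search for 7:
  Layer 0: {0}
  Layer 1: {2}
  Layer 2: {7}
7 enters at depth 2; path a·b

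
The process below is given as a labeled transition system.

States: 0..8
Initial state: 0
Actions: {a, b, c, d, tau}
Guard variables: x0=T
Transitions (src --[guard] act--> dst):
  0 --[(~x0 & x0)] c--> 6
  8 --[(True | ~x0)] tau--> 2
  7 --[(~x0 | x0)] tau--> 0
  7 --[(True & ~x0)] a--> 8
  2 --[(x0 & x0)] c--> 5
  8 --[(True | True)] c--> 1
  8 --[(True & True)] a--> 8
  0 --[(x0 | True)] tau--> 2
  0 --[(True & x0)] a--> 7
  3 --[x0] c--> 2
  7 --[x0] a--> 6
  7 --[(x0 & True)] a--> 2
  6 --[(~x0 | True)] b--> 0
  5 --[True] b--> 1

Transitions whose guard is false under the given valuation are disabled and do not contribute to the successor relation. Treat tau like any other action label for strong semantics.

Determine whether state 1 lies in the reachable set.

Answer: REACHABLE

Trace:
After dropping false guards: 12 live edges.
Layer 0: {0}
Layer 1: {2,7}  cumulative {0,2,7}
Layer 2: {5,6}  cumulative {0,2,5,6,7}
Layer 3: {1}  cumulative {0,1,2,5,6,7}
Reach set: {0,1,2,5,6,7}
Path to 1: tau·c·b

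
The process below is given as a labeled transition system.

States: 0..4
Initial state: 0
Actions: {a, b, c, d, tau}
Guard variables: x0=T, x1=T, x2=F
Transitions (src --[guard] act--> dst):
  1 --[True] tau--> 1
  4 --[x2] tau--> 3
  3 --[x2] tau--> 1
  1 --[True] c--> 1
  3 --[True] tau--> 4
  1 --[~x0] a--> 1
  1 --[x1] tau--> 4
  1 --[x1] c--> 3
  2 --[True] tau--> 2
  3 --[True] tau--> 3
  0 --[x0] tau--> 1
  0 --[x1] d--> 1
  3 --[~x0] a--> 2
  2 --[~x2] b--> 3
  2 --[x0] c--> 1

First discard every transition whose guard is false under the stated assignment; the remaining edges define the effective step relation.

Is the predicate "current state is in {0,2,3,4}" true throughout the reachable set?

Answer: INVARIANT VIOLATED at state 1

Analysis:
Safe = {0,2,3,4}
Reach set: {0,1,3,4}
  0: ok
  1: outside
  3: ok
  4: ok
witness against invariant: tau → 1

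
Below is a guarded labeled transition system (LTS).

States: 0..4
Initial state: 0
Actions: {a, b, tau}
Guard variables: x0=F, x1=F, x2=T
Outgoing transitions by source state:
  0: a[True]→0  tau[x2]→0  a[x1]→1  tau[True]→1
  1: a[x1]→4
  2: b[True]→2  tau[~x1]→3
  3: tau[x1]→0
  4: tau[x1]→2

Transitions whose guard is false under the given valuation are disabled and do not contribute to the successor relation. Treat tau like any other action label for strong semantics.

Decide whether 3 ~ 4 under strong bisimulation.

Answer: BISIMILAR

Working:
Refine partition for ~:
  round 0: {{0,1,2,3,4}}
  round 1: {{0},{1,3,4},{2}}
3 equivalence class(es) (converged in 2)
3∈{1,3,4}, 4∈{1,3,4}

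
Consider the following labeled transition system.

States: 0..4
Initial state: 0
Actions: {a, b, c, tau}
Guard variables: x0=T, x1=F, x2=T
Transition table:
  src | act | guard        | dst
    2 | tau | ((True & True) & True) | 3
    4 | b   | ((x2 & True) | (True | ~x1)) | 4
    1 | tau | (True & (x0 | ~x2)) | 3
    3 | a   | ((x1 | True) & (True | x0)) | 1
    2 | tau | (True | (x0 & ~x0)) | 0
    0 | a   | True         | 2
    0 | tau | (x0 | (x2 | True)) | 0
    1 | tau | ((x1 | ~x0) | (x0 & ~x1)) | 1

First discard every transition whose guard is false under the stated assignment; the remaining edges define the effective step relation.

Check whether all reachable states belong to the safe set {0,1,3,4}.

Inv-set: {0,1,3,4}
R = {0,1,2,3}
  0: ok
  1: ok
  2: VIOLATES
  3: ok
reach 2 via a — violates

Answer: INVARIANT VIOLATED at state 2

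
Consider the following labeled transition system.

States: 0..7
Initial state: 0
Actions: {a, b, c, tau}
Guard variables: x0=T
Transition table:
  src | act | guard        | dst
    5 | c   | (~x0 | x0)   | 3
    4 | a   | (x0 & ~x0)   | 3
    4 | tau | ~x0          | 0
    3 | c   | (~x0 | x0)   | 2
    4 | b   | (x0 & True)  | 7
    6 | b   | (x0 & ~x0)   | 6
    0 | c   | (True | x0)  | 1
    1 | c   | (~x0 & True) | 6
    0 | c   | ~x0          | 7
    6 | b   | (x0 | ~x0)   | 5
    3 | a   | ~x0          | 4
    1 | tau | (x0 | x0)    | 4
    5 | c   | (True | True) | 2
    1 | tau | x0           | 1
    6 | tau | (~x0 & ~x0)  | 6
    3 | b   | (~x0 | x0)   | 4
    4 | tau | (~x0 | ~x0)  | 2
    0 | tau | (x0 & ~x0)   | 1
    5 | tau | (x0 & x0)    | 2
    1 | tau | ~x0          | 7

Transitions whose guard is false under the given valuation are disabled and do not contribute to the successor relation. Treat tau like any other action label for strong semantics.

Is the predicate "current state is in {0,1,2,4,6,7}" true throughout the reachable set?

Answer: INVARIANT HOLDS

Trace:
Safe = {0,1,2,4,6,7}
R = {0,1,4,7}
  0: ✓
  1: ✓
  4: ✓
  7: ✓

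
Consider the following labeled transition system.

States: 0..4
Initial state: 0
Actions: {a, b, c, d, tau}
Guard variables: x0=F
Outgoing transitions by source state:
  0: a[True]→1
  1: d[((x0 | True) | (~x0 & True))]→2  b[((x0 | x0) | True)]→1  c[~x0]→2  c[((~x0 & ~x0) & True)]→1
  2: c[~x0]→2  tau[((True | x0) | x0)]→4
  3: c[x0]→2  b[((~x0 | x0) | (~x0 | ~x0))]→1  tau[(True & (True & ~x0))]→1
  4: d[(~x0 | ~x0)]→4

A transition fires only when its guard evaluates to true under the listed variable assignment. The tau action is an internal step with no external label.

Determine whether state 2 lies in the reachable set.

Answer: REACHABLE

Working:
10 transition(s) survive guard evaluation.
Layer 0: {0}
Layer 1: {1}  cumulative {0,1}
Layer 2: {2}  cumulative {0,1,2}
Layer 3: {4}  cumulative {0,1,2,4}
R = {0,1,2,4}
Path to 2: a·d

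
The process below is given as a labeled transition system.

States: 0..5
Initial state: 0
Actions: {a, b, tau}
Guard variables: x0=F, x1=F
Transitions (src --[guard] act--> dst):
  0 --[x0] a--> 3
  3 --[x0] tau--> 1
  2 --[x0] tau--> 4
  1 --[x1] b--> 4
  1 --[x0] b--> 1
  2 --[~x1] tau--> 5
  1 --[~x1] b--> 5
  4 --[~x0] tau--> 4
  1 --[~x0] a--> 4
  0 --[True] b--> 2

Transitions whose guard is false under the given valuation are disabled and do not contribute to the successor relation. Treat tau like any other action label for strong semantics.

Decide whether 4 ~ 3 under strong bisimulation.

Answer: NOT BISIMILAR

Trace:
Bisimulation quotient by refinement:
  P[0] = {{0,1,2,3,4,5}}
  P[1] = {{0},{1},{2,4},{3,5}}
  P[2] = {{0},{1},{2},{3,5},{4}}
5 equivalence class(es) (converged in 3)
4∈{4}, 3∈{3,5}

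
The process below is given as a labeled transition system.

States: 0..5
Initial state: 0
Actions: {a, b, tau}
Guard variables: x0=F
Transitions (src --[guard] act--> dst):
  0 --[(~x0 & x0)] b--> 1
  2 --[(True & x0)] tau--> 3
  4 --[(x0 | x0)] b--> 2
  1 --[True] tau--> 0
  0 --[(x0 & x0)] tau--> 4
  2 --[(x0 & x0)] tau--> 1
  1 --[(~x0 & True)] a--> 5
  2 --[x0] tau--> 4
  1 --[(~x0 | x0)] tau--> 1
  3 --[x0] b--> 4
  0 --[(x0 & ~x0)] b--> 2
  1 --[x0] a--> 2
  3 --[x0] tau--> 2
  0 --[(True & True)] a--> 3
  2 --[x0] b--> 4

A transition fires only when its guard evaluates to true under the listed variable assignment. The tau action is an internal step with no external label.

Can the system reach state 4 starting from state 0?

After dropping false guards: 4 live edges.
L0 = {0}
L1 = {3}  cumulative {0,3}
Reach set: {0,3}

Answer: UNREACHABLE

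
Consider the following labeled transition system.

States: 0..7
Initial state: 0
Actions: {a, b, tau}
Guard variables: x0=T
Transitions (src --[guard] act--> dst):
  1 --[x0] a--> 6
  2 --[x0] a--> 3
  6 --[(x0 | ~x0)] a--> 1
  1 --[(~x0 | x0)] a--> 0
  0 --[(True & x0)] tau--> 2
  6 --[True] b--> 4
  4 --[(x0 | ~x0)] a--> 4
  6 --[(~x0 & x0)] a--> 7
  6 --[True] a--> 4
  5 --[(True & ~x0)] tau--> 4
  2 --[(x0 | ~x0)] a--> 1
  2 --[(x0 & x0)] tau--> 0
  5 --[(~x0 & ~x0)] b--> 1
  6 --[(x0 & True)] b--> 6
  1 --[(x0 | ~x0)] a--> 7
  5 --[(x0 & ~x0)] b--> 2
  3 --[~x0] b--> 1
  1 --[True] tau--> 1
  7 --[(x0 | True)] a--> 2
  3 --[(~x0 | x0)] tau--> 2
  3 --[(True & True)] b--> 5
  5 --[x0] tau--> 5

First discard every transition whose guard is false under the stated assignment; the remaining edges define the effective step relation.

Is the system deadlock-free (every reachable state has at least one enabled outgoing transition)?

Answer: DEADLOCK-FREE

Trace:
R = {0,1,2,3,4,5,6,7}
  0: tau→2  [1 out]
  1: a→0  a→6  a→7  tau→1  [4 out]
  2: a→1  a→3  tau→0  [3 out]
  3: b→5  tau→2  [2 out]
  4: a→4  [1 out]
  5: tau→5  [1 out]
  6: a→1  a→4  b→4  b→6  [4 out]
  7: a→2  [1 out]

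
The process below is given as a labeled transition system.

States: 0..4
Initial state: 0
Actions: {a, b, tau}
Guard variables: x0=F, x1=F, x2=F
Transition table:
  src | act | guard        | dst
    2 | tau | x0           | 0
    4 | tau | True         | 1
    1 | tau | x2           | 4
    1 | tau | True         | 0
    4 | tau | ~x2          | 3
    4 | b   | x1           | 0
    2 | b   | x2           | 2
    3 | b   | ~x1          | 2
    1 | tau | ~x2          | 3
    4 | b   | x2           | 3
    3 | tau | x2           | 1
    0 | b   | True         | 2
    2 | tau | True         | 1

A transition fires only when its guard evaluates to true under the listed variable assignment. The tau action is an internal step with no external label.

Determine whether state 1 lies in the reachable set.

Answer: REACHABLE

Trace:
Guard filter leaves 7 enabled edge(s).
L0 = {0}
L1 = {2}  now seen {0,2}
L2 = {1}  now seen {0,1,2}
L3 = {3}  now seen {0,1,2,3}
Reachable = {0,1,2,3}
trace reaching 1: b·tau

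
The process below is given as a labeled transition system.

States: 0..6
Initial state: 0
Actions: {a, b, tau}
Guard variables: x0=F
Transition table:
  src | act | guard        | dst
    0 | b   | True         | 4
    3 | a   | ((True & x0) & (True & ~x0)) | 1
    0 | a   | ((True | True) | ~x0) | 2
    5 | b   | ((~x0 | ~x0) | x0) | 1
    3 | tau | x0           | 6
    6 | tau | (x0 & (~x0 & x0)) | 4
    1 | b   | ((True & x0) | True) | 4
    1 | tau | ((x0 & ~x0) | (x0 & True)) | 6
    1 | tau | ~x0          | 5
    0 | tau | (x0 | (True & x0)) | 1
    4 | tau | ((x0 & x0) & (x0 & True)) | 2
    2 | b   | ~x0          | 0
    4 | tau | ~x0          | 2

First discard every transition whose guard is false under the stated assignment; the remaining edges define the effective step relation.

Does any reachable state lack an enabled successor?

Answer: DEADLOCK-FREE

Working:
R = {0,2,4}
  0: a→2  b→4  [deg 2]
  2: b→0  [deg 1]
  4: tau→2  [deg 1]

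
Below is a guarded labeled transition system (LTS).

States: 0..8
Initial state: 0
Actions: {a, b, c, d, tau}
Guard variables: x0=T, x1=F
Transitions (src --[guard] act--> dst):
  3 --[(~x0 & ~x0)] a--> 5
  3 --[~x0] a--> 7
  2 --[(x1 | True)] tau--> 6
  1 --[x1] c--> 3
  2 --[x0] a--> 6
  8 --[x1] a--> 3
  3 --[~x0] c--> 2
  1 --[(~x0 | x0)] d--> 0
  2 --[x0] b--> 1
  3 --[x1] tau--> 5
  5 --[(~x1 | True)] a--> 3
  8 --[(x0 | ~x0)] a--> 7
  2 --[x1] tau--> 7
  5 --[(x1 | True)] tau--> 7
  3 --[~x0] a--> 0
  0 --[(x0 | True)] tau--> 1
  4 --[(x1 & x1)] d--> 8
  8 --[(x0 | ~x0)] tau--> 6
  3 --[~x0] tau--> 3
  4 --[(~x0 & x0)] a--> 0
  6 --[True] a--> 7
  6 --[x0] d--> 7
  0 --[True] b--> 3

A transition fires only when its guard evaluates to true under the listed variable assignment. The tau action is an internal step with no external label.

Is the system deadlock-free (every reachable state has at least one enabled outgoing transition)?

R = {0,1,3}
  0: b→3  tau→1  [deg 2]
  1: d→0  [deg 1]
  3: ∅  [deadlock]
Path to 3: b

Answer: DEADLOCK at state 3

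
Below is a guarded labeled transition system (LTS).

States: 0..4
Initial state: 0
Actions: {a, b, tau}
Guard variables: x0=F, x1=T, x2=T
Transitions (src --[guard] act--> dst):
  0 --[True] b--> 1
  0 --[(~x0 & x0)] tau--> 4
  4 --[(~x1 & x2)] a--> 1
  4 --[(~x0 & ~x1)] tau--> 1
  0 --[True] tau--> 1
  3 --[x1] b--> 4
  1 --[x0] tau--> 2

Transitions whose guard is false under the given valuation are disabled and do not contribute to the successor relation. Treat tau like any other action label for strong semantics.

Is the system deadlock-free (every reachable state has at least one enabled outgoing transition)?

Reachable = {0,1}
  0: b→1  tau→1  [2 exit(s)]
  1: ∅  [STUCK]
witness 1: b

Answer: DEADLOCK at state 1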